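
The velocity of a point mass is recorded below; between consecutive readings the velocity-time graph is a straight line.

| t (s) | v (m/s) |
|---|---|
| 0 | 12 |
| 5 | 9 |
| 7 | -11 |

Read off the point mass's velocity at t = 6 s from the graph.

-1 m/s

On 5–7 s the graph is linear from 9 to -11 m/s: v(6) = 9 + (-11 − 9)·(6 − 5)/(7 − 5) = -1 m/s.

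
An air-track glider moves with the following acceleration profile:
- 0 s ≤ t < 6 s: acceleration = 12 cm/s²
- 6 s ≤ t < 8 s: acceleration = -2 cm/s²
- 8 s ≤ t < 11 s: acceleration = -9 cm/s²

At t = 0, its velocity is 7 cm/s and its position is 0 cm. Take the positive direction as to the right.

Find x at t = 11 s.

596.5 cm

On each constant-a segment, Δv = aΔt and Δx = v₀Δt + ½aΔt²; chain segment to segment.
0–6 s: v starts 7 cm/s; Δx = 7·6 + ½·12·6² = 258 cm; v ends 79 cm/s.
6–8 s: v starts 79 cm/s; Δx = 79·2 + ½·-2·2² = 154 cm; v ends 75 cm/s.
8–11 s: v starts 75 cm/s; Δx = 75·3 + ½·-9·3² = 184.5 cm; v ends 48 cm/s.
x(11) = 0 + Σ Δx = 596.5 cm.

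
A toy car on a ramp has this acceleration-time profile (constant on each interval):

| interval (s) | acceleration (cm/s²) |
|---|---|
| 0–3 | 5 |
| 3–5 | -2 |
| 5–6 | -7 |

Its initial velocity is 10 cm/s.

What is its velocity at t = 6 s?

Δv equals the area under the a-t graph; then v = v₀ + Δv.
0–3 s: 5 × 3 = 15 cm/s
3–5 s: -2 × 2 = -4 cm/s
5–6 s: -7 × 1 = -7 cm/s
Δv = 4 cm/s, so v(6) = 10 + (4) = 14 cm/s.

14 cm/s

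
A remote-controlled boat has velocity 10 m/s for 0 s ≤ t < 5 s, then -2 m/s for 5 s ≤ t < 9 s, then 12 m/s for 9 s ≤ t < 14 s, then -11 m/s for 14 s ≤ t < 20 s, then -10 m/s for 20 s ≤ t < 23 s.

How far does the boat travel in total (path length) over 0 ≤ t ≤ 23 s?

214 m

Distance (not displacement) is the total path length: add the absolute areas under v-t.
0–5 s: |10| × 5 = 50 m
5–9 s: |-2| × 4 = 8 m
9–14 s: |12| × 5 = 60 m
14–20 s: |-11| × 6 = 66 m
20–23 s: |-10| × 3 = 30 m
Total distance = 214 m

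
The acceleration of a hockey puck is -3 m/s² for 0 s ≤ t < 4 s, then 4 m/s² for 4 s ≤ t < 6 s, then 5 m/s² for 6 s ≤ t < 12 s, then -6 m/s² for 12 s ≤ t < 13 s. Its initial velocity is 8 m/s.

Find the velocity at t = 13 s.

28 m/s

Δv equals the area under the a-t graph; then v = v₀ + Δv.
0–4 s: -3 × 4 = -12 m/s
4–6 s: 4 × 2 = 8 m/s
6–12 s: 5 × 6 = 30 m/s
12–13 s: -6 × 1 = -6 m/s
Δv = 20 m/s, so v(13) = 8 + (20) = 28 m/s.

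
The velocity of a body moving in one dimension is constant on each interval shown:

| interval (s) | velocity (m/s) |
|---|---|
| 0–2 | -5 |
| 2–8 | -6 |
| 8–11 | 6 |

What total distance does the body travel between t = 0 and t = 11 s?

Distance (not displacement) is the total path length: add the absolute areas under v-t.
0–2 s: |-5| × 2 = 10 m
2–8 s: |-6| × 6 = 36 m
8–11 s: |6| × 3 = 18 m
Total distance = 64 m

64 m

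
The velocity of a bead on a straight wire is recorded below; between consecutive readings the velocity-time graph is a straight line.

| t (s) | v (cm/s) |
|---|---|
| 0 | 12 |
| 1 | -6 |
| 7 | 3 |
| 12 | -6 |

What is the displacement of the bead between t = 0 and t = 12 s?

Displacement is the signed area under the v-t curve.
0–1 s: ½(12 + -6)(1) = 3 cm
1–7 s: ½(-6 + 3)(6) = -9 cm
7–12 s: ½(3 + -6)(5) = -7.5 cm
Net displacement = -13.5 cm

-13.5 cm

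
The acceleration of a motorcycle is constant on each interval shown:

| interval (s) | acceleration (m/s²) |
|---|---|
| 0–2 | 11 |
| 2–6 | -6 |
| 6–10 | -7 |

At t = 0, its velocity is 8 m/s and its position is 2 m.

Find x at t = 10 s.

On each constant-a segment, Δv = aΔt and Δx = v₀Δt + ½aΔt²; chain segment to segment.
0–2 s: v starts 8 m/s; Δx = 8·2 + ½·11·2² = 38 m; v ends 30 m/s.
2–6 s: v starts 30 m/s; Δx = 30·4 + ½·-6·4² = 72 m; v ends 6 m/s.
6–10 s: v starts 6 m/s; Δx = 6·4 + ½·-7·4² = -32 m; v ends -22 m/s.
x(10) = 2 + Σ Δx = 80 m.

80 m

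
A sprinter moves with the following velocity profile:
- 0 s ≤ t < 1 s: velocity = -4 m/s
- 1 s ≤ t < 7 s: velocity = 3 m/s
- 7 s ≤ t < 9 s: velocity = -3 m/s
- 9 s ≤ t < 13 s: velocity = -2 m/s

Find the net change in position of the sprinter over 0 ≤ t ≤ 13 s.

Net displacement equals the area under the velocity-time graph (areas below the axis count negative).
0–1 s: -4 × 1 = -4 m
1–7 s: 3 × 6 = 18 m
7–9 s: -3 × 2 = -6 m
9–13 s: -2 × 4 = -8 m
Net displacement = 0 m

0 m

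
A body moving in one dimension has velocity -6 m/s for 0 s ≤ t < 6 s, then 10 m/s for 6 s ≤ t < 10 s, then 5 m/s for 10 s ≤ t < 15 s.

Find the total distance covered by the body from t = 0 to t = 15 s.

Total distance travelled is ∫|v| dt — sum the magnitudes of each area piece.
0–6 s: |-6| × 6 = 36 m
6–10 s: |10| × 4 = 40 m
10–15 s: |5| × 5 = 25 m
Total distance = 101 m

101 m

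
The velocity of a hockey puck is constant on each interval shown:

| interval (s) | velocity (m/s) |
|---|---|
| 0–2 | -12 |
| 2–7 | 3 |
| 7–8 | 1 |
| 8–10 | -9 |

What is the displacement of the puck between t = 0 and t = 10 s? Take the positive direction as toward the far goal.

-26 m

Displacement is the signed area under the v-t curve.
0–2 s: -12 × 2 = -24 m
2–7 s: 3 × 5 = 15 m
7–8 s: 1 × 1 = 1 m
8–10 s: -9 × 2 = -18 m
Net displacement = -26 m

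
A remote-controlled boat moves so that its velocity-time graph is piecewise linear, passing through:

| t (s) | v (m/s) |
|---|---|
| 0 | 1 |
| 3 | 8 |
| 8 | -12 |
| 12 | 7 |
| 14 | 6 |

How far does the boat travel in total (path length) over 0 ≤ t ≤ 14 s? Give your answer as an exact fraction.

2767/38 m

Total distance travelled is ∫|v| dt — sum the magnitudes of each area piece.
0–3 s: |½(1 + 8)(3)| = 13.5 m
3–8 s: v = 0 at t = 5 s; triangle areas 8 + 18 = 26 m
8–12 s: v = 0 at t = 200/19 s; triangle areas 288/19 + 98/19 = 386/19 m
12–14 s: |½(7 + 6)(2)| = 13 m
Total distance = 2767/38 m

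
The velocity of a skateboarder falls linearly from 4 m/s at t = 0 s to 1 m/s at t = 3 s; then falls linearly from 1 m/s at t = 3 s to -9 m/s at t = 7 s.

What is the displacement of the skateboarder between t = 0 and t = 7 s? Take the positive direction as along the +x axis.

-8.5 m

Displacement is the signed area under the v-t curve.
0–3 s: ½(4 + 1)(3) = 7.5 m
3–7 s: ½(1 + -9)(4) = -16 m
Net displacement = -8.5 m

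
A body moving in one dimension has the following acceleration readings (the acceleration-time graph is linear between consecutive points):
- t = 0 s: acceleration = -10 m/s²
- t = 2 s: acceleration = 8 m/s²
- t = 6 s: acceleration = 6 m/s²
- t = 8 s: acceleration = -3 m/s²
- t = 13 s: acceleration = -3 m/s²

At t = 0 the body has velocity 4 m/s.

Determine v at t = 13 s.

Δv equals the area under the a-t graph; then v = v₀ + Δv.
0–2 s: ½(-10 + 8)(2) = -2 m/s
2–6 s: ½(8 + 6)(4) = 28 m/s
6–8 s: ½(6 + -3)(2) = 3 m/s
8–13 s: -3 × 5 = -15 m/s
Δv = 14 m/s, so v(13) = 4 + (14) = 18 m/s.

18 m/s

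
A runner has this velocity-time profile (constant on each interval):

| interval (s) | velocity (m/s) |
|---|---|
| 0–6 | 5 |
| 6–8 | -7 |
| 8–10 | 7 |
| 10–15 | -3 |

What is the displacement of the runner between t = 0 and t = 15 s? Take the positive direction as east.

15 m

Net displacement equals the area under the velocity-time graph (areas below the axis count negative).
0–6 s: 5 × 6 = 30 m
6–8 s: -7 × 2 = -14 m
8–10 s: 7 × 2 = 14 m
10–15 s: -3 × 5 = -15 m
Net displacement = 15 m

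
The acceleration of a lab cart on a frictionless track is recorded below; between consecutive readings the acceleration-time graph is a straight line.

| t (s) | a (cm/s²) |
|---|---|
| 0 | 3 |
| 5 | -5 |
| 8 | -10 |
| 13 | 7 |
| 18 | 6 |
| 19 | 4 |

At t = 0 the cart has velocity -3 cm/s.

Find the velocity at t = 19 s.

Δv equals the area under the a-t graph; then v = v₀ + Δv.
0–5 s: ½(3 + -5)(5) = -5 cm/s
5–8 s: ½(-5 + -10)(3) = -22.5 cm/s
8–13 s: ½(-10 + 7)(5) = -7.5 cm/s
13–18 s: ½(7 + 6)(5) = 32.5 cm/s
18–19 s: ½(6 + 4)(1) = 5 cm/s
Δv = 2.5 cm/s, so v(19) = -3 + (2.5) = -0.5 cm/s.

-0.5 cm/s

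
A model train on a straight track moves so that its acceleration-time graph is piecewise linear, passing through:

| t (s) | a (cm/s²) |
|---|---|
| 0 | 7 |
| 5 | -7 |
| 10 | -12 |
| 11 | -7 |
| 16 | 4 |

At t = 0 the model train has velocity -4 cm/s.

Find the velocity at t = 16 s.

-68.5 cm/s

Δv equals the area under the a-t graph; then v = v₀ + Δv.
0–5 s: ½(7 + -7)(5) = 0 cm/s
5–10 s: ½(-7 + -12)(5) = -47.5 cm/s
10–11 s: ½(-12 + -7)(1) = -9.5 cm/s
11–16 s: ½(-7 + 4)(5) = -7.5 cm/s
Δv = -64.5 cm/s, so v(16) = -4 + (-64.5) = -68.5 cm/s.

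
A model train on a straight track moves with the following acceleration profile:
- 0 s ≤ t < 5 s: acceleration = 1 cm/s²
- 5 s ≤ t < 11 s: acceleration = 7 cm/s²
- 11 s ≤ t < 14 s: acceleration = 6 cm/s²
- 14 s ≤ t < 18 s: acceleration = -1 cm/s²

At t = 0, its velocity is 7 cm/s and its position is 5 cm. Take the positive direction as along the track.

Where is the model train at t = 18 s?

On each constant-a segment, Δv = aΔt and Δx = v₀Δt + ½aΔt²; chain segment to segment.
0–5 s: v starts 7 cm/s; Δx = 7·5 + ½·1·5² = 47.5 cm; v ends 12 cm/s.
5–11 s: v starts 12 cm/s; Δx = 12·6 + ½·7·6² = 198 cm; v ends 54 cm/s.
11–14 s: v starts 54 cm/s; Δx = 54·3 + ½·6·3² = 189 cm; v ends 72 cm/s.
14–18 s: v starts 72 cm/s; Δx = 72·4 + ½·-1·4² = 280 cm; v ends 68 cm/s.
x(18) = 5 + Σ Δx = 719.5 cm.

719.5 cm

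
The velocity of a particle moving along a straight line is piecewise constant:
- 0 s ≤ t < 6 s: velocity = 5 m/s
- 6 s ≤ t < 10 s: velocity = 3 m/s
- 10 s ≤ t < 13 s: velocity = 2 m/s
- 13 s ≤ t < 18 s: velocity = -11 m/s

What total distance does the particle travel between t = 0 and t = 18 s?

103 m

Total distance travelled is ∫|v| dt — sum the magnitudes of each area piece.
0–6 s: |5| × 6 = 30 m
6–10 s: |3| × 4 = 12 m
10–13 s: |2| × 3 = 6 m
13–18 s: |-11| × 5 = 55 m
Total distance = 103 m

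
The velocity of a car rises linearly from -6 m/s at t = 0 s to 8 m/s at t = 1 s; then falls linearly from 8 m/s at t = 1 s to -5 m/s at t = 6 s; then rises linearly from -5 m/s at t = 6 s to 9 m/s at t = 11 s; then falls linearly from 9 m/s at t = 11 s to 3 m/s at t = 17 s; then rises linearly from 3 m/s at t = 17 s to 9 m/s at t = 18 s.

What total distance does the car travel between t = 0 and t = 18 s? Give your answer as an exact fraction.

Distance (not displacement) is the total path length: add the absolute areas under v-t.
0–1 s: v = 0 at t = 3/7 s; triangle areas 9/7 + 16/7 = 25/7 m
1–6 s: v = 0 at t = 53/13 s; triangle areas 160/13 + 125/26 = 445/26 m
6–11 s: v = 0 at t = 109/14 s; triangle areas 125/28 + 405/28 = 265/14 m
11–17 s: |½(9 + 3)(6)| = 36 m
17–18 s: |½(3 + 9)(1)| = 6 m
Total distance = 1061/13 m

1061/13 m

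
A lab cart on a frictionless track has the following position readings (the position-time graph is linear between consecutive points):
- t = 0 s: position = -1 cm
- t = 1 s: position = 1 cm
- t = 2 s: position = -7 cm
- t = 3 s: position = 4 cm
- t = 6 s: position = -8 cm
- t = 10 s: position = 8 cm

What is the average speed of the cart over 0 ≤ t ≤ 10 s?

4.9 cm/s

Average speed = (total path length)/(elapsed time); on a piecewise-linear x-t graph the path length is Σ|Δx|.
0–1 s: |Δx| = |1 − -1| = 2 cm
1–2 s: |Δx| = |-7 − 1| = 8 cm
2–3 s: |Δx| = |4 − -7| = 11 cm
3–6 s: |Δx| = |-8 − 4| = 12 cm
6–10 s: |Δx| = |8 − -8| = 16 cm
Total path = 49 cm; average speed = 49/10 = 4.9 cm/s.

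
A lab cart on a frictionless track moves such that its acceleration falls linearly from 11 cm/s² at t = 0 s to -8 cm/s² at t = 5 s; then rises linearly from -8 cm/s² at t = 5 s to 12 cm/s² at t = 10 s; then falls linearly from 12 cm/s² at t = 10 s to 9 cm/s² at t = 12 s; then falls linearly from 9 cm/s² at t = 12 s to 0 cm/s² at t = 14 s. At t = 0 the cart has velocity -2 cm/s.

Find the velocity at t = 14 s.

Δv equals the area under the a-t graph; then v = v₀ + Δv.
0–5 s: ½(11 + -8)(5) = 7.5 cm/s
5–10 s: ½(-8 + 12)(5) = 10 cm/s
10–12 s: ½(12 + 9)(2) = 21 cm/s
12–14 s: ½(9 + 0)(2) = 9 cm/s
Δv = 47.5 cm/s, so v(14) = -2 + (47.5) = 45.5 cm/s.

45.5 cm/s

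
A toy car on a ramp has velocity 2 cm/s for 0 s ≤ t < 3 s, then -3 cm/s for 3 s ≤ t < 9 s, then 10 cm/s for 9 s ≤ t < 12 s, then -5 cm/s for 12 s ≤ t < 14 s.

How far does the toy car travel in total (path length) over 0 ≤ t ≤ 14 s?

Distance (not displacement) is the total path length: add the absolute areas under v-t.
0–3 s: |2| × 3 = 6 cm
3–9 s: |-3| × 6 = 18 cm
9–12 s: |10| × 3 = 30 cm
12–14 s: |-5| × 2 = 10 cm
Total distance = 64 cm

64 cm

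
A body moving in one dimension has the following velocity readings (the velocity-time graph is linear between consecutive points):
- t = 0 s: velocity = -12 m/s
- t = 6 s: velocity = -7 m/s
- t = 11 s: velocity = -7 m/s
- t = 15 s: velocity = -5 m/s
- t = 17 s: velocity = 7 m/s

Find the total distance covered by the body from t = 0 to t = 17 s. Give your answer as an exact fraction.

733/6 m

Distance (not displacement) is the total path length: add the absolute areas under v-t.
0–6 s: |½(-12 + -7)(6)| = 57 m
6–11 s: |-7| × 5 = 35 m
11–15 s: |½(-7 + -5)(4)| = 24 m
15–17 s: v = 0 at t = 95/6 s; triangle areas 25/12 + 49/12 = 37/6 m
Total distance = 733/6 m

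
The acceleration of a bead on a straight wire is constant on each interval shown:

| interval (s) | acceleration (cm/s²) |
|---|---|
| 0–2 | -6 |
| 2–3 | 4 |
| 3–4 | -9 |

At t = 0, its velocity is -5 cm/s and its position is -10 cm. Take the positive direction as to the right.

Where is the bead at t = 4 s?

-64.5 cm

On each constant-a segment, Δv = aΔt and Δx = v₀Δt + ½aΔt²; chain segment to segment.
0–2 s: v starts -5 cm/s; Δx = -5·2 + ½·-6·2² = -22 cm; v ends -17 cm/s.
2–3 s: v starts -17 cm/s; Δx = -17·1 + ½·4·1² = -15 cm; v ends -13 cm/s.
3–4 s: v starts -13 cm/s; Δx = -13·1 + ½·-9·1² = -17.5 cm; v ends -22 cm/s.
x(4) = -10 + Σ Δx = -64.5 cm.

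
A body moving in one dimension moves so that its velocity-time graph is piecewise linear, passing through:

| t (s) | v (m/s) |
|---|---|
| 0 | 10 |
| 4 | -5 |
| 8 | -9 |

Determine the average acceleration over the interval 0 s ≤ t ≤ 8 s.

Average acceleration = Δv/Δt = (-9 − 10)/(8 − 0) = -2.375 m/s².

-2.375 m/s²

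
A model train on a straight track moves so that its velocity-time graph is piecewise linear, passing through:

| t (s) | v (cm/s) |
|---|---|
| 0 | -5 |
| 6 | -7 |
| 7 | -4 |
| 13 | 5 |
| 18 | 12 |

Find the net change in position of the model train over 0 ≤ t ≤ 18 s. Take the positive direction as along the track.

4 cm

Net displacement equals the area under the velocity-time graph (areas below the axis count negative).
0–6 s: ½(-5 + -7)(6) = -36 cm
6–7 s: ½(-7 + -4)(1) = -5.5 cm
7–13 s: ½(-4 + 5)(6) = 3 cm
13–18 s: ½(5 + 12)(5) = 42.5 cm
Net displacement = 4 cm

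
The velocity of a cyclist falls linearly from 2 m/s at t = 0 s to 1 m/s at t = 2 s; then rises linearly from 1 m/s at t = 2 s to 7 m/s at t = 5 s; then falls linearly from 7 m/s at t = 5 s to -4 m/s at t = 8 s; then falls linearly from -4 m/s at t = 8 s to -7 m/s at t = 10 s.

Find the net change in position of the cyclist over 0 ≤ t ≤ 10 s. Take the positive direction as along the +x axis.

8.5 m

Net displacement equals the area under the velocity-time graph (areas below the axis count negative).
0–2 s: ½(2 + 1)(2) = 3 m
2–5 s: ½(1 + 7)(3) = 12 m
5–8 s: ½(7 + -4)(3) = 4.5 m
8–10 s: ½(-4 + -7)(2) = -11 m
Net displacement = 8.5 m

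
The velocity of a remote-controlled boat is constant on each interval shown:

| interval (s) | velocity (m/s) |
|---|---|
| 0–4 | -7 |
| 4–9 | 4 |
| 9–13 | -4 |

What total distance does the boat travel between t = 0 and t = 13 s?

Total distance travelled is ∫|v| dt — sum the magnitudes of each area piece.
0–4 s: |-7| × 4 = 28 m
4–9 s: |4| × 5 = 20 m
9–13 s: |-4| × 4 = 16 m
Total distance = 64 m

64 m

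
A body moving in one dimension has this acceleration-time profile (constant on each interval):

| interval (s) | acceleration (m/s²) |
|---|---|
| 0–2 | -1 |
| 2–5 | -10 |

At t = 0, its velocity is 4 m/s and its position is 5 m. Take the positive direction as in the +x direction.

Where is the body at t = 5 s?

-28 m

On each constant-a segment, Δv = aΔt and Δx = v₀Δt + ½aΔt²; chain segment to segment.
0–2 s: v starts 4 m/s; Δx = 4·2 + ½·-1·2² = 6 m; v ends 2 m/s.
2–5 s: v starts 2 m/s; Δx = 2·3 + ½·-10·3² = -39 m; v ends -28 m/s.
x(5) = 5 + Σ Δx = -28 m.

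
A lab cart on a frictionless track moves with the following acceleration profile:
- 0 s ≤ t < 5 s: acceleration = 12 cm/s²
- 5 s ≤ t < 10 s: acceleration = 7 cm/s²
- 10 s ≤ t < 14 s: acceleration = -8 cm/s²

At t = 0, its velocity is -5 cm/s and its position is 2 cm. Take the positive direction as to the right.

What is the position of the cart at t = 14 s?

On each constant-a segment, Δv = aΔt and Δx = v₀Δt + ½aΔt²; chain segment to segment.
0–5 s: v starts -5 cm/s; Δx = -5·5 + ½·12·5² = 125 cm; v ends 55 cm/s.
5–10 s: v starts 55 cm/s; Δx = 55·5 + ½·7·5² = 362.5 cm; v ends 90 cm/s.
10–14 s: v starts 90 cm/s; Δx = 90·4 + ½·-8·4² = 296 cm; v ends 58 cm/s.
x(14) = 2 + Σ Δx = 785.5 cm.

785.5 cm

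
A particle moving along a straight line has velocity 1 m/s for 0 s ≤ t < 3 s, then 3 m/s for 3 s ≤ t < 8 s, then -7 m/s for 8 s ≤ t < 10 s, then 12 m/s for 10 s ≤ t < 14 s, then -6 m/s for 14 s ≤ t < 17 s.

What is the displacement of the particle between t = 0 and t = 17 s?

Net displacement equals the area under the velocity-time graph (areas below the axis count negative).
0–3 s: 1 × 3 = 3 m
3–8 s: 3 × 5 = 15 m
8–10 s: -7 × 2 = -14 m
10–14 s: 12 × 4 = 48 m
14–17 s: -6 × 3 = -18 m
Net displacement = 34 m

34 m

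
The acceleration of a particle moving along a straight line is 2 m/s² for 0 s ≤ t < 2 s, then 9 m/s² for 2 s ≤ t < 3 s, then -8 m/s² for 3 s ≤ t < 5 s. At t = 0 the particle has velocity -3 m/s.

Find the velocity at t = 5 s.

Δv equals the area under the a-t graph; then v = v₀ + Δv.
0–2 s: 2 × 2 = 4 m/s
2–3 s: 9 × 1 = 9 m/s
3–5 s: -8 × 2 = -16 m/s
Δv = -3 m/s, so v(5) = -3 + (-3) = -6 m/s.

-6 m/s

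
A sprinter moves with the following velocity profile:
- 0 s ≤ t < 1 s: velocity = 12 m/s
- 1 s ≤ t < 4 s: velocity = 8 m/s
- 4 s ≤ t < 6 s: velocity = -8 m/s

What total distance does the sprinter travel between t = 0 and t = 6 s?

52 m

Total distance travelled is ∫|v| dt — sum the magnitudes of each area piece.
0–1 s: |12| × 1 = 12 m
1–4 s: |8| × 3 = 24 m
4–6 s: |-8| × 2 = 16 m
Total distance = 52 m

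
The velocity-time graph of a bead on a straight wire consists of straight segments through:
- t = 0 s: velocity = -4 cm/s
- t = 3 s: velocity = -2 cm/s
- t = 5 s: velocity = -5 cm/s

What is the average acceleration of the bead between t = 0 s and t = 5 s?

Average acceleration = Δv/Δt = (-5 − -4)/(5 − 0) = -0.2 cm/s².

-0.2 cm/s²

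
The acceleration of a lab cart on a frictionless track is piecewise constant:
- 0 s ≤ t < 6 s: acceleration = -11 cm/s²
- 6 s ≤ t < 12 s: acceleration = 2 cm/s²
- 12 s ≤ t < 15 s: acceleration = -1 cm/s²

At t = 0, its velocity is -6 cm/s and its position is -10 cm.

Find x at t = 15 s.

-824.5 cm

On each constant-a segment, Δv = aΔt and Δx = v₀Δt + ½aΔt²; chain segment to segment.
0–6 s: v starts -6 cm/s; Δx = -6·6 + ½·-11·6² = -234 cm; v ends -72 cm/s.
6–12 s: v starts -72 cm/s; Δx = -72·6 + ½·2·6² = -396 cm; v ends -60 cm/s.
12–15 s: v starts -60 cm/s; Δx = -60·3 + ½·-1·3² = -184.5 cm; v ends -63 cm/s.
x(15) = -10 + Σ Δx = -824.5 cm.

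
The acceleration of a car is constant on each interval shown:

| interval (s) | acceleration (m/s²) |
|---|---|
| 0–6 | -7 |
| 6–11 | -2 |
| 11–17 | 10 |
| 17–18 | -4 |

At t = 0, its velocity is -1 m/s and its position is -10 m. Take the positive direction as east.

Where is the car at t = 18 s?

On each constant-a segment, Δv = aΔt and Δx = v₀Δt + ½aΔt²; chain segment to segment.
0–6 s: v starts -1 m/s; Δx = -1·6 + ½·-7·6² = -132 m; v ends -43 m/s.
6–11 s: v starts -43 m/s; Δx = -43·5 + ½·-2·5² = -240 m; v ends -53 m/s.
11–17 s: v starts -53 m/s; Δx = -53·6 + ½·10·6² = -138 m; v ends 7 m/s.
17–18 s: v starts 7 m/s; Δx = 7·1 + ½·-4·1² = 5 m; v ends 3 m/s.
x(18) = -10 + Σ Δx = -515 m.

-515 m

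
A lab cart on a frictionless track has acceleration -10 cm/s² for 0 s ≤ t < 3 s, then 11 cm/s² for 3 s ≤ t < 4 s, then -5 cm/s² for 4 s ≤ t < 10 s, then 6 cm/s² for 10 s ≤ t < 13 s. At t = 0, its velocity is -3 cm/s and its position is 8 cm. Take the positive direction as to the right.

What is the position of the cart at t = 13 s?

-424.5 cm

On each constant-a segment, Δv = aΔt and Δx = v₀Δt + ½aΔt²; chain segment to segment.
0–3 s: v starts -3 cm/s; Δx = -3·3 + ½·-10·3² = -54 cm; v ends -33 cm/s.
3–4 s: v starts -33 cm/s; Δx = -33·1 + ½·11·1² = -27.5 cm; v ends -22 cm/s.
4–10 s: v starts -22 cm/s; Δx = -22·6 + ½·-5·6² = -222 cm; v ends -52 cm/s.
10–13 s: v starts -52 cm/s; Δx = -52·3 + ½·6·3² = -129 cm; v ends -34 cm/s.
x(13) = 8 + Σ Δx = -424.5 cm.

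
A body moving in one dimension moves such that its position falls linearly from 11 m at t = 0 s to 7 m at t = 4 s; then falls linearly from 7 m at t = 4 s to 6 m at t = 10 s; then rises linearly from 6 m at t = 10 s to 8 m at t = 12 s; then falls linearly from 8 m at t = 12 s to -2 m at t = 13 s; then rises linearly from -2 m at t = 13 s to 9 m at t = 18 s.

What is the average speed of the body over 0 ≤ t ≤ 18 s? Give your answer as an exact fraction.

Average speed = (total path length)/(elapsed time); on a piecewise-linear x-t graph the path length is Σ|Δx|.
0–4 s: |Δx| = |7 − 11| = 4 m
4–10 s: |Δx| = |6 − 7| = 1 m
10–12 s: |Δx| = |8 − 6| = 2 m
12–13 s: |Δx| = |-2 − 8| = 10 m
13–18 s: |Δx| = |9 − -2| = 11 m
Total path = 28 m; average speed = 28/18 = 14/9 m/s.

14/9 m/s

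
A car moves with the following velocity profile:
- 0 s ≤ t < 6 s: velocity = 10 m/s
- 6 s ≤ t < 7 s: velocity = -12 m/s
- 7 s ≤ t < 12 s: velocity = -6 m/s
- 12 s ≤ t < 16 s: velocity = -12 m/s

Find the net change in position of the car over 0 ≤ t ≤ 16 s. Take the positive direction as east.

Net displacement equals the area under the velocity-time graph (areas below the axis count negative).
0–6 s: 10 × 6 = 60 m
6–7 s: -12 × 1 = -12 m
7–12 s: -6 × 5 = -30 m
12–16 s: -12 × 4 = -48 m
Net displacement = -30 m

-30 m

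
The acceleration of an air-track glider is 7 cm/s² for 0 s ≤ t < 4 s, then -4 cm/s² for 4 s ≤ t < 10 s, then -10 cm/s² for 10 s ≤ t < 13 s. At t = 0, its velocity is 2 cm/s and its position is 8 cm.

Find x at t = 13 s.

On each constant-a segment, Δv = aΔt and Δx = v₀Δt + ½aΔt²; chain segment to segment.
0–4 s: v starts 2 cm/s; Δx = 2·4 + ½·7·4² = 64 cm; v ends 30 cm/s.
4–10 s: v starts 30 cm/s; Δx = 30·6 + ½·-4·6² = 108 cm; v ends 6 cm/s.
10–13 s: v starts 6 cm/s; Δx = 6·3 + ½·-10·3² = -27 cm; v ends -24 cm/s.
x(13) = 8 + Σ Δx = 153 cm.

153 cm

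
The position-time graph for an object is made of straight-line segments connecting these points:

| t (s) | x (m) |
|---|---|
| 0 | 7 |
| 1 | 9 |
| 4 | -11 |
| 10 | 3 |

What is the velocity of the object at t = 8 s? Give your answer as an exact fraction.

Velocity is the slope of the x-t graph on 4–10 s: (3 − -11)/(10 − 4) = 7/3 m/s.

7/3 m/s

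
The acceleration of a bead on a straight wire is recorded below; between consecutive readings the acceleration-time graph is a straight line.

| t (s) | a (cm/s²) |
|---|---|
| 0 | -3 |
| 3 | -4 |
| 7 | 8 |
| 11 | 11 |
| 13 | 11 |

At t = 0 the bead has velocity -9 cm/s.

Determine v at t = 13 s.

48.5 cm/s

Δv equals the area under the a-t graph; then v = v₀ + Δv.
0–3 s: ½(-3 + -4)(3) = -10.5 cm/s
3–7 s: ½(-4 + 8)(4) = 8 cm/s
7–11 s: ½(8 + 11)(4) = 38 cm/s
11–13 s: 11 × 2 = 22 cm/s
Δv = 57.5 cm/s, so v(13) = -9 + (57.5) = 48.5 cm/s.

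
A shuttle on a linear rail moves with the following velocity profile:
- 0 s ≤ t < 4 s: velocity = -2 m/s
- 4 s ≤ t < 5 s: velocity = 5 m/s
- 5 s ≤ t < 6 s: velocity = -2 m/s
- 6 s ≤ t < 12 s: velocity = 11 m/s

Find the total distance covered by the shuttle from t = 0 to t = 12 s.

Distance (not displacement) is the total path length: add the absolute areas under v-t.
0–4 s: |-2| × 4 = 8 m
4–5 s: |5| × 1 = 5 m
5–6 s: |-2| × 1 = 2 m
6–12 s: |11| × 6 = 66 m
Total distance = 81 m

81 m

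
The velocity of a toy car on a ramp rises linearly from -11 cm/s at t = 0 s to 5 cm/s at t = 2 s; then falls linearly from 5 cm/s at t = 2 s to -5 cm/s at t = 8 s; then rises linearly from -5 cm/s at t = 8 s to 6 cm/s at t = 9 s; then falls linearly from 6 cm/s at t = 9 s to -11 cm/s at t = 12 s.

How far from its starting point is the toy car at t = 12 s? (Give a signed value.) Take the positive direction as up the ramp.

-13 cm

Displacement is the signed area under the v-t curve.
0–2 s: ½(-11 + 5)(2) = -6 cm
2–8 s: ½(5 + -5)(6) = 0 cm
8–9 s: ½(-5 + 6)(1) = 0.5 cm
9–12 s: ½(6 + -11)(3) = -7.5 cm
Net displacement = -13 cm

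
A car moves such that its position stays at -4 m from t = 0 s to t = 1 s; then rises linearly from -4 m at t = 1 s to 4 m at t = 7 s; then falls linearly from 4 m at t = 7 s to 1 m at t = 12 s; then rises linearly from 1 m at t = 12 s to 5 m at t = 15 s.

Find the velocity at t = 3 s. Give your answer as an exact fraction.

4/3 m/s

Velocity is the slope of the x-t graph on 1–7 s: (4 − -4)/(7 − 1) = 4/3 m/s.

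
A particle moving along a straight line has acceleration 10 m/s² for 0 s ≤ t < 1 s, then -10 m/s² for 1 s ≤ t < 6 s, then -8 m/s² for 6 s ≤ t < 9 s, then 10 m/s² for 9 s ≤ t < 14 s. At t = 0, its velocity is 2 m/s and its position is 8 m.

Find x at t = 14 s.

-385 m

On each constant-a segment, Δv = aΔt and Δx = v₀Δt + ½aΔt²; chain segment to segment.
0–1 s: v starts 2 m/s; Δx = 2·1 + ½·10·1² = 7 m; v ends 12 m/s.
1–6 s: v starts 12 m/s; Δx = 12·5 + ½·-10·5² = -65 m; v ends -38 m/s.
6–9 s: v starts -38 m/s; Δx = -38·3 + ½·-8·3² = -150 m; v ends -62 m/s.
9–14 s: v starts -62 m/s; Δx = -62·5 + ½·10·5² = -185 m; v ends -12 m/s.
x(14) = 8 + Σ Δx = -385 m.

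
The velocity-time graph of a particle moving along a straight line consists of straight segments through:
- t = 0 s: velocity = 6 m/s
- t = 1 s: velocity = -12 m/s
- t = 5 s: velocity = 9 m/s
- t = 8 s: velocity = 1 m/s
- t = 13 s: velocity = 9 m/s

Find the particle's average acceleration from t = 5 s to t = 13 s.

Average acceleration = Δv/Δt = (9 − 9)/(13 − 5) = 0 m/s².

0 m/s²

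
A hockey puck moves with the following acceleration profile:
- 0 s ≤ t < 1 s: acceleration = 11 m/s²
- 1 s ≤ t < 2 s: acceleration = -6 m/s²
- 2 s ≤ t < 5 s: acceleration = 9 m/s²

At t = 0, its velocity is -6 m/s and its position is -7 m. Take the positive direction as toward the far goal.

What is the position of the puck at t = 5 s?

On each constant-a segment, Δv = aΔt and Δx = v₀Δt + ½aΔt²; chain segment to segment.
0–1 s: v starts -6 m/s; Δx = -6·1 + ½·11·1² = -0.5 m; v ends 5 m/s.
1–2 s: v starts 5 m/s; Δx = 5·1 + ½·-6·1² = 2 m; v ends -1 m/s.
2–5 s: v starts -1 m/s; Δx = -1·3 + ½·9·3² = 37.5 m; v ends 26 m/s.
x(5) = -7 + Σ Δx = 32 m.

32 m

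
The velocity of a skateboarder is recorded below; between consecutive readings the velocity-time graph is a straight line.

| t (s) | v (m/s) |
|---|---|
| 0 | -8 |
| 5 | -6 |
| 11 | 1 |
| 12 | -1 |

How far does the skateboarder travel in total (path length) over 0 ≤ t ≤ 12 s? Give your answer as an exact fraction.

Total distance travelled is ∫|v| dt — sum the magnitudes of each area piece.
0–5 s: |½(-8 + -6)(5)| = 35 m
5–11 s: v = 0 at t = 71/7 s; triangle areas 108/7 + 3/7 = 111/7 m
11–12 s: v = 0 at t = 11.5 s; triangle areas 0.25 + 0.25 = 0.5 m
Total distance = 719/14 m

719/14 m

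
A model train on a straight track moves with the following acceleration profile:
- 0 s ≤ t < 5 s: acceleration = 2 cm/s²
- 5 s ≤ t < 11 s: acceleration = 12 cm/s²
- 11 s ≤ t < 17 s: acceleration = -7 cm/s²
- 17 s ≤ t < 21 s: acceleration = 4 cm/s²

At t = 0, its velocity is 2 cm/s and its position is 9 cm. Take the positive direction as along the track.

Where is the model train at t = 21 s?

910 cm

On each constant-a segment, Δv = aΔt and Δx = v₀Δt + ½aΔt²; chain segment to segment.
0–5 s: v starts 2 cm/s; Δx = 2·5 + ½·2·5² = 35 cm; v ends 12 cm/s.
5–11 s: v starts 12 cm/s; Δx = 12·6 + ½·12·6² = 288 cm; v ends 84 cm/s.
11–17 s: v starts 84 cm/s; Δx = 84·6 + ½·-7·6² = 378 cm; v ends 42 cm/s.
17–21 s: v starts 42 cm/s; Δx = 42·4 + ½·4·4² = 200 cm; v ends 58 cm/s.
x(21) = 9 + Σ Δx = 910 cm.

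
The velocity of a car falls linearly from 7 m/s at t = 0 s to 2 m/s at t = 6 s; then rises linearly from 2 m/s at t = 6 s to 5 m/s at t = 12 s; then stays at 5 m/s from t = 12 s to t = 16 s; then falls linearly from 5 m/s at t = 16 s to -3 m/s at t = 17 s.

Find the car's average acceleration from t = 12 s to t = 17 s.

-1.6 m/s²

Average acceleration = Δv/Δt = (-3 − 5)/(17 − 12) = -1.6 m/s².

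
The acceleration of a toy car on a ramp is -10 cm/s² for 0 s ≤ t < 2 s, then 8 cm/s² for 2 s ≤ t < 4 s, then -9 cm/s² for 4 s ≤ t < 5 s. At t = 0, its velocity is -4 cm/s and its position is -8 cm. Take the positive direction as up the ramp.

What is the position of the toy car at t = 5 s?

-80.5 cm

On each constant-a segment, Δv = aΔt and Δx = v₀Δt + ½aΔt²; chain segment to segment.
0–2 s: v starts -4 cm/s; Δx = -4·2 + ½·-10·2² = -28 cm; v ends -24 cm/s.
2–4 s: v starts -24 cm/s; Δx = -24·2 + ½·8·2² = -32 cm; v ends -8 cm/s.
4–5 s: v starts -8 cm/s; Δx = -8·1 + ½·-9·1² = -12.5 cm; v ends -17 cm/s.
x(5) = -8 + Σ Δx = -80.5 cm.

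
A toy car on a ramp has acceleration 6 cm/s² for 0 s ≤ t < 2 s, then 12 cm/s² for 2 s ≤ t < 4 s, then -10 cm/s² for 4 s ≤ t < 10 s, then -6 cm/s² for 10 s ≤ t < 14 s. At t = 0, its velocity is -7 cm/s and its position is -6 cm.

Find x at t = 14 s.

-152 cm

On each constant-a segment, Δv = aΔt and Δx = v₀Δt + ½aΔt²; chain segment to segment.
0–2 s: v starts -7 cm/s; Δx = -7·2 + ½·6·2² = -2 cm; v ends 5 cm/s.
2–4 s: v starts 5 cm/s; Δx = 5·2 + ½·12·2² = 34 cm; v ends 29 cm/s.
4–10 s: v starts 29 cm/s; Δx = 29·6 + ½·-10·6² = -6 cm; v ends -31 cm/s.
10–14 s: v starts -31 cm/s; Δx = -31·4 + ½·-6·4² = -172 cm; v ends -55 cm/s.
x(14) = -6 + Σ Δx = -152 cm.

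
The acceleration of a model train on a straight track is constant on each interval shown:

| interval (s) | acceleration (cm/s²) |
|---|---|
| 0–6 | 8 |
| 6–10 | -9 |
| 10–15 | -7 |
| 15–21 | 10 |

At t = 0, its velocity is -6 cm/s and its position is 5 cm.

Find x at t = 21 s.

On each constant-a segment, Δv = aΔt and Δx = v₀Δt + ½aΔt²; chain segment to segment.
0–6 s: v starts -6 cm/s; Δx = -6·6 + ½·8·6² = 108 cm; v ends 42 cm/s.
6–10 s: v starts 42 cm/s; Δx = 42·4 + ½·-9·4² = 96 cm; v ends 6 cm/s.
10–15 s: v starts 6 cm/s; Δx = 6·5 + ½·-7·5² = -57.5 cm; v ends -29 cm/s.
15–21 s: v starts -29 cm/s; Δx = -29·6 + ½·10·6² = 6 cm; v ends 31 cm/s.
x(21) = 5 + Σ Δx = 157.5 cm.

157.5 cm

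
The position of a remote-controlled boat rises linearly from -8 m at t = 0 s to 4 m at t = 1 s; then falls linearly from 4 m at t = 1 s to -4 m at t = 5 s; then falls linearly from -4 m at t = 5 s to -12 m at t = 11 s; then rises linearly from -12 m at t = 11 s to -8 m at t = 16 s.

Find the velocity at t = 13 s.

0.8 m/s

Velocity is the slope of the x-t graph on 11–16 s: (-8 − -12)/(16 − 11) = 0.8 m/s.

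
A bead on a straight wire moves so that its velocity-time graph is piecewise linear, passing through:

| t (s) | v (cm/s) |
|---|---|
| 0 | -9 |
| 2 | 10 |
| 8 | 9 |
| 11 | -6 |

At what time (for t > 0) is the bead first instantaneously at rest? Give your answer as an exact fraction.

t = 18/19 s

v changes sign on 0–2 s (from -9 to 10); the graph is linear there, so v = 0 at t = 0 + (9)·(2 − 0)/(10 − -9) = 18/19 s.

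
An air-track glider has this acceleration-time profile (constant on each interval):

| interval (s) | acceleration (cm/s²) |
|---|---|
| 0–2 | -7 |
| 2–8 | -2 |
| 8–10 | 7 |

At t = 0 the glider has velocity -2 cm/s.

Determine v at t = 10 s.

Δv equals the area under the a-t graph; then v = v₀ + Δv.
0–2 s: -7 × 2 = -14 cm/s
2–8 s: -2 × 6 = -12 cm/s
8–10 s: 7 × 2 = 14 cm/s
Δv = -12 cm/s, so v(10) = -2 + (-12) = -14 cm/s.

-14 cm/s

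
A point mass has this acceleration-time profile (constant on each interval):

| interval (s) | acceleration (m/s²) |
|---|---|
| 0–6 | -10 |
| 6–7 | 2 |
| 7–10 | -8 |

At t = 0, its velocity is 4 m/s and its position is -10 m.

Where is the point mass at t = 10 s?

-419 m

On each constant-a segment, Δv = aΔt and Δx = v₀Δt + ½aΔt²; chain segment to segment.
0–6 s: v starts 4 m/s; Δx = 4·6 + ½·-10·6² = -156 m; v ends -56 m/s.
6–7 s: v starts -56 m/s; Δx = -56·1 + ½·2·1² = -55 m; v ends -54 m/s.
7–10 s: v starts -54 m/s; Δx = -54·3 + ½·-8·3² = -198 m; v ends -78 m/s.
x(10) = -10 + Σ Δx = -419 m.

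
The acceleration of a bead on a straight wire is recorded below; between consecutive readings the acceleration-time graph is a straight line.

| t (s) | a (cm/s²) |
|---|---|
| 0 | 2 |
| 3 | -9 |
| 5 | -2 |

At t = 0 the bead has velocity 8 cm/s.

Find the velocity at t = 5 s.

-13.5 cm/s

Δv equals the area under the a-t graph; then v = v₀ + Δv.
0–3 s: ½(2 + -9)(3) = -10.5 cm/s
3–5 s: ½(-9 + -2)(2) = -11 cm/s
Δv = -21.5 cm/s, so v(5) = 8 + (-21.5) = -13.5 cm/s.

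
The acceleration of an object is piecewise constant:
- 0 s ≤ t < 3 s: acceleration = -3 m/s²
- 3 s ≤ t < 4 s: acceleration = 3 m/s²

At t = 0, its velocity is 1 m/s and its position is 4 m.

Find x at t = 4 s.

On each constant-a segment, Δv = aΔt and Δx = v₀Δt + ½aΔt²; chain segment to segment.
0–3 s: v starts 1 m/s; Δx = 1·3 + ½·-3·3² = -10.5 m; v ends -8 m/s.
3–4 s: v starts -8 m/s; Δx = -8·1 + ½·3·1² = -6.5 m; v ends -5 m/s.
x(4) = 4 + Σ Δx = -13 m.

-13 m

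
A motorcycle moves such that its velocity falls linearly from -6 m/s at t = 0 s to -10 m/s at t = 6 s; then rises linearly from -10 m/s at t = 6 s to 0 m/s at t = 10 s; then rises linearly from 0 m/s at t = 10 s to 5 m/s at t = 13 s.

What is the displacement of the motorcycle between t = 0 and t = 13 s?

-60.5 m

Net displacement equals the area under the velocity-time graph (areas below the axis count negative).
0–6 s: ½(-6 + -10)(6) = -48 m
6–10 s: ½(-10 + 0)(4) = -20 m
10–13 s: ½(0 + 5)(3) = 7.5 m
Net displacement = -60.5 m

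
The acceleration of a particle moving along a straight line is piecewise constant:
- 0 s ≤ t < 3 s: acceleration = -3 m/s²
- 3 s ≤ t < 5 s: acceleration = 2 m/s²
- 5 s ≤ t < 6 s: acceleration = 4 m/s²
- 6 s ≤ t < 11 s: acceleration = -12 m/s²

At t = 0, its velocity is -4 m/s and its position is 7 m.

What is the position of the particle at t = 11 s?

-222.5 m

On each constant-a segment, Δv = aΔt and Δx = v₀Δt + ½aΔt²; chain segment to segment.
0–3 s: v starts -4 m/s; Δx = -4·3 + ½·-3·3² = -25.5 m; v ends -13 m/s.
3–5 s: v starts -13 m/s; Δx = -13·2 + ½·2·2² = -22 m; v ends -9 m/s.
5–6 s: v starts -9 m/s; Δx = -9·1 + ½·4·1² = -7 m; v ends -5 m/s.
6–11 s: v starts -5 m/s; Δx = -5·5 + ½·-12·5² = -175 m; v ends -65 m/s.
x(11) = 7 + Σ Δx = -222.5 m.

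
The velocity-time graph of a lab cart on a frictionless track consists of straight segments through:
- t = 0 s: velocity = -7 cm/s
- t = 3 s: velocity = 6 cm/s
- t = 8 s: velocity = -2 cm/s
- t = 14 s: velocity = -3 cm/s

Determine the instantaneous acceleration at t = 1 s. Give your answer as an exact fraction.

13/3 cm/s²

Acceleration is the slope of the v-t graph on 0–3 s: (6 − -7)/(3 − 0) = 13/3 cm/s².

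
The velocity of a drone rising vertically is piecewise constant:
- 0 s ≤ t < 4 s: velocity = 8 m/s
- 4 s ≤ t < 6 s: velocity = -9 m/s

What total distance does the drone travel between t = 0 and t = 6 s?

50 m

Distance (not displacement) is the total path length: add the absolute areas under v-t.
0–4 s: |8| × 4 = 32 m
4–6 s: |-9| × 2 = 18 m
Total distance = 50 m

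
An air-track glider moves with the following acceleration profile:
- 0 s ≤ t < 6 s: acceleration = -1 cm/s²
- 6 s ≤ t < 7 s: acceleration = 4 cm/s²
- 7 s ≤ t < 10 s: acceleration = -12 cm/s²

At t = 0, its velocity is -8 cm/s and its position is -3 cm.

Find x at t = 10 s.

On each constant-a segment, Δv = aΔt and Δx = v₀Δt + ½aΔt²; chain segment to segment.
0–6 s: v starts -8 cm/s; Δx = -8·6 + ½·-1·6² = -66 cm; v ends -14 cm/s.
6–7 s: v starts -14 cm/s; Δx = -14·1 + ½·4·1² = -12 cm; v ends -10 cm/s.
7–10 s: v starts -10 cm/s; Δx = -10·3 + ½·-12·3² = -84 cm; v ends -46 cm/s.
x(10) = -3 + Σ Δx = -165 cm.

-165 cm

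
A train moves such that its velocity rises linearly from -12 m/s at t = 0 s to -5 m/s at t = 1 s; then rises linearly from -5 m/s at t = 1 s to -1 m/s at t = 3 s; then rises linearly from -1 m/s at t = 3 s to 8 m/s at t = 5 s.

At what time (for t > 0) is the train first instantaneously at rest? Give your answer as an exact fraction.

v changes sign on 3–5 s (from -1 to 8); the graph is linear there, so v = 0 at t = 3 + (1)·(5 − 3)/(8 − -1) = 29/9 s.

t = 29/9 s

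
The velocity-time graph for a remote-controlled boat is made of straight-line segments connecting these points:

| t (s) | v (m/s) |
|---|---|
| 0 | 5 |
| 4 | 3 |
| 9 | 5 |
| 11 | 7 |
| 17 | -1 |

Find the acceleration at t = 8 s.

Acceleration is the slope of the v-t graph on 4–9 s: (5 − 3)/(9 − 4) = 0.4 m/s².

0.4 m/s²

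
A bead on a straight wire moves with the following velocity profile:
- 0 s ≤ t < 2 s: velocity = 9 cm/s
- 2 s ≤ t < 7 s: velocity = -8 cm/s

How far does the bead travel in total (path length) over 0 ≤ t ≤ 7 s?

Distance (not displacement) is the total path length: add the absolute areas under v-t.
0–2 s: |9| × 2 = 18 cm
2–7 s: |-8| × 5 = 40 cm
Total distance = 58 cm

58 cm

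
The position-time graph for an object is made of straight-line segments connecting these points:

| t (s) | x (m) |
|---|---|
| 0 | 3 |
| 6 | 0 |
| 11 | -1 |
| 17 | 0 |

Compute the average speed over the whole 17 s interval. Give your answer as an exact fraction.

5/17 m/s

Average speed = (total path length)/(elapsed time); on a piecewise-linear x-t graph the path length is Σ|Δx|.
0–6 s: |Δx| = |0 − 3| = 3 m
6–11 s: |Δx| = |-1 − 0| = 1 m
11–17 s: |Δx| = |0 − -1| = 1 m
Total path = 5 m; average speed = 5/17 = 5/17 m/s.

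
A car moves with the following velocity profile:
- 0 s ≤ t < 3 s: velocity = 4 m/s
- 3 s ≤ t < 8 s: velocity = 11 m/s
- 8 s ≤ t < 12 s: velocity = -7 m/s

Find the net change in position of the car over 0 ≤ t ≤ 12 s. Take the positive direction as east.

Displacement is the signed area under the v-t curve.
0–3 s: 4 × 3 = 12 m
3–8 s: 11 × 5 = 55 m
8–12 s: -7 × 4 = -28 m
Net displacement = 39 m

39 m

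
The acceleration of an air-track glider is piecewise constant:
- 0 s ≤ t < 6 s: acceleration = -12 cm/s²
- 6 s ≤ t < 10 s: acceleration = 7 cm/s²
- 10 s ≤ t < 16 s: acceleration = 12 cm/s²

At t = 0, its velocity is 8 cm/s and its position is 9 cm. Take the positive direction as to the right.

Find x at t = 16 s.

-359 cm

On each constant-a segment, Δv = aΔt and Δx = v₀Δt + ½aΔt²; chain segment to segment.
0–6 s: v starts 8 cm/s; Δx = 8·6 + ½·-12·6² = -168 cm; v ends -64 cm/s.
6–10 s: v starts -64 cm/s; Δx = -64·4 + ½·7·4² = -200 cm; v ends -36 cm/s.
10–16 s: v starts -36 cm/s; Δx = -36·6 + ½·12·6² = 0 cm; v ends 36 cm/s.
x(16) = 9 + Σ Δx = -359 cm.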